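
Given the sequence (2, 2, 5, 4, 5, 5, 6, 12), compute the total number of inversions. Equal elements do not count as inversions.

1

Sweep left to right; for each value list the smaller values that follow it:
2: 0
2: 0
5: 1
4: 0
5: 0
5: 0
6: 0
12: 0
Sum: 0 + 0 + 1 + 0 + 0 + 0 + 0 + 0 = 1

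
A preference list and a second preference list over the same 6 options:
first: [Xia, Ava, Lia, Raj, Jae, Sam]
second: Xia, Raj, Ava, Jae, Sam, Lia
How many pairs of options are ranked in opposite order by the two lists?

Assign each item its position (1..6) in the first ordering, then rewrite the second ordering as that position sequence:
positions: Xia→1, Ava→2, Lia→3, Raj→4, Jae→5, Sam→6
second ordering as positions: [1, 4, 2, 5, 6, 3]
Discordant pairs = inversions in this position sequence.
1: 0
4: 2, 3 → 2
2: 0
5: 3 → 1
6: 3 → 1
3: 0
Total: 0 + 2 + 0 + 1 + 1 + 0 = 4

4 pairs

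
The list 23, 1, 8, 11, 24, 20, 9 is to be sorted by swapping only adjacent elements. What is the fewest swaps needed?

9

Each adjacent swap fixes exactly one inversion, so the minimum swap count equals the number of inversions.
Count inversions — for each element, later elements that are smaller:
23: 1, 8, 11, 20, 9 → 5
1: none → 0
8: none → 0
11: 9 → 1
24: 20, 9 → 2
20: 9 → 1
9: none → 0
Total inversions: 5 + 0 + 0 + 1 + 2 + 1 + 0 = 9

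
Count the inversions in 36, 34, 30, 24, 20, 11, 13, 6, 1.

35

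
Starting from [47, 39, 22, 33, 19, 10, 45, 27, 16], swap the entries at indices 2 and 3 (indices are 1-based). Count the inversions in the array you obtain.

Inversions: 25

Positions 2 and 3 hold 39 and 22; after swapping, the array is [47, 22, 39, 33, 19, 10, 45, 27, 16].
For each element, count later entries that are smaller:
47: 8
22: 3
39: 5
33: 4
19: 2
10: 0
45: 2
27: 1
16: 0
Sum: 8 + 3 + 5 + 4 + 2 + 0 + 2 + 1 + 0 = 25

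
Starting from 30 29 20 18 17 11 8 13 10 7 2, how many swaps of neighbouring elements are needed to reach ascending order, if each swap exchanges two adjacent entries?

Swaps: 52

Each adjacent swap fixes exactly one inversion, so the minimum swap count equals the number of inversions.
Count inversions — for each element, later elements that are smaller:
30: 29, 20, 18, 17, 11, 8, 13, 10, 7, 2 → 10
29: 20, 18, 17, 11, 8, 13, 10, 7, 2 → 9
20: 18, 17, 11, 8, 13, 10, 7, 2 → 8
18: 17, 11, 8, 13, 10, 7, 2 → 7
17: 11, 8, 13, 10, 7, 2 → 6
11: 8, 10, 7, 2 → 4
8: 7, 2 → 2
13: 10, 7, 2 → 3
10: 7, 2 → 2
7: 2 → 1
2: none → 0
Total inversions: 10 + 9 + 8 + 7 + 6 + 4 + 2 + 3 + 2 + 1 + 0 = 52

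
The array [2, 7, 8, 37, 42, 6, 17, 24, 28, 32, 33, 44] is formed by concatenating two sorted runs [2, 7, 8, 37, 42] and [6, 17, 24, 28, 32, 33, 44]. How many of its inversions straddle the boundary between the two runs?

14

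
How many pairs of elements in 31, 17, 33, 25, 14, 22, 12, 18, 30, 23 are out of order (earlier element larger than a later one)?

There are 26 out-of-order pairs.

Element-by-element contributions:
31 → 17, 25, 14, 22, 12, 18, 30, 23 → 8
17 → 14, 12 → 2
33 → 25, 14, 22, 12, 18, 30, 23 → 7
25 → 14, 22, 12, 18, 23 → 5
14 → 12 → 1
22 → 12, 18 → 2
12 → none → 0
18 → none → 0
30 → 23 → 1
23 → none → 0
Sum: 8 + 2 + 7 + 5 + 1 + 2 + 0 + 0 + 1 + 0 = 26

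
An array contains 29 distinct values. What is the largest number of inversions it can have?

406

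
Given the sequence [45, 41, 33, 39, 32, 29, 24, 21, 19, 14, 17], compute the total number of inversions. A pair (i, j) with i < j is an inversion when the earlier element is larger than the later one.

Sweep left to right; for each value list the smaller values that follow it:
45: 10
41: 9
33: 7
39: 7
32: 6
29: 5
24: 4
21: 3
19: 2
14: 0
17: 0
Sum: 10 + 9 + 7 + 7 + 6 + 5 + 4 + 3 + 2 + 0 + 0 = 53

53 out-of-order pairs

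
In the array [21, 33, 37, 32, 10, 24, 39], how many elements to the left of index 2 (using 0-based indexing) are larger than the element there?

The element at index 2 is 37.
Elements before it: 21, 33
None of them are larger than 37.

0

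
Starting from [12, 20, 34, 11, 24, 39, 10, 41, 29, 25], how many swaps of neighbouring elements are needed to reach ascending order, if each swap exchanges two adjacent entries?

Each adjacent swap fixes exactly one inversion, so the minimum swap count equals the number of inversions.
Count inversions — for each element, later elements that are smaller:
12: 11, 10 → 2
20: 11, 10 → 2
34: 11, 24, 10, 29, 25 → 5
11: 10 → 1
24: 10 → 1
39: 10, 29, 25 → 3
10: none → 0
41: 29, 25 → 2
29: 25 → 1
25: none → 0
Total inversions: 2 + 2 + 5 + 1 + 1 + 3 + 0 + 2 + 1 + 0 = 17

17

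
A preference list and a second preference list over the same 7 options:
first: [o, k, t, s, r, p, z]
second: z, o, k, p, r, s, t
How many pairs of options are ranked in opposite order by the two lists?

Assign each item its position (1..7) in the first ordering, then rewrite the second ordering as that position sequence:
positions: o→1, k→2, t→3, s→4, r→5, p→6, z→7
second ordering as positions: [7, 1, 2, 6, 5, 4, 3]
Discordant pairs = inversions in this position sequence.
7: 1, 2, 6, 5, 4, 3 → 6
1: 0
2: 0
6: 5, 4, 3 → 3
5: 4, 3 → 2
4: 3 → 1
3: 0
Total: 6 + 0 + 0 + 3 + 2 + 1 + 0 = 12

12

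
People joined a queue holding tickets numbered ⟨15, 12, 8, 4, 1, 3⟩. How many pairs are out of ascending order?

14 out-of-order pairs

Element-by-element contributions:
15 → 12, 8, 4, 1, 3 → 5
12 → 8, 4, 1, 3 → 4
8 → 4, 1, 3 → 3
4 → 1, 3 → 2
1 → none → 0
3 → none → 0
Sum: 5 + 4 + 3 + 2 + 0 + 0 = 14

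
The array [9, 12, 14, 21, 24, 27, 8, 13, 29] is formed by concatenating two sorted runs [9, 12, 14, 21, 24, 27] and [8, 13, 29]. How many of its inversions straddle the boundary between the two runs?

Split inversions: 10

Count, for every r in R, how many entries of L exceed r:
r = 8: 9, 12, 14, 21, 24, 27 → 6
r = 13: 14, 21, 24, 27 → 4
r = 29: none → 0
Cross-inversions: 6 + 4 + 0 = 10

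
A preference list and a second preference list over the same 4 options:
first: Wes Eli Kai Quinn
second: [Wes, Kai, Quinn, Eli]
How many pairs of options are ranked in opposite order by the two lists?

2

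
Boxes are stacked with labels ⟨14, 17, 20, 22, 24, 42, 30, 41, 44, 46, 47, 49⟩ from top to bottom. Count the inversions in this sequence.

Count, for each position, how many later elements it exceeds:
14: 0
17: 0
20: 0
22: 0
24: 0
42: 2
30: 0
41: 0
44: 0
46: 0
47: 0
49: 0
Sum: 0 + 0 + 0 + 0 + 0 + 2 + 0 + 0 + 0 + 0 + 0 + 0 = 2

Inversions: 2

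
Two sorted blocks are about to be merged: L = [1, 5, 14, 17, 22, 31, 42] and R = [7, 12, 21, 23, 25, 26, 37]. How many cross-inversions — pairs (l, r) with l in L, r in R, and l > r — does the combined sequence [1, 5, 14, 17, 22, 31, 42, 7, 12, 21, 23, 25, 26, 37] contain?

20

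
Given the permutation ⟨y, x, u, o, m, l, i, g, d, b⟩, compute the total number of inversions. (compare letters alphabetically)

45

Sweep left to right; for each value list the smaller values that follow it:
y → x, u, o, m, l, i, g, d, b → 9
x → u, o, m, l, i, g, d, b → 8
u → o, m, l, i, g, d, b → 7
o → m, l, i, g, d, b → 6
m → l, i, g, d, b → 5
l → i, g, d, b → 4
i → g, d, b → 3
g → d, b → 2
d → b → 1
b → none → 0
Sum: 9 + 8 + 7 + 6 + 5 + 4 + 3 + 2 + 1 + 0 = 45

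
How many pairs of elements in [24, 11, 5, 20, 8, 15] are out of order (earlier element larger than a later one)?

9 inversions

Sweep left to right; for each value list the smaller values that follow it:
24: 5
11: 2
5: 0
20: 2
8: 0
15: 0
Sum: 5 + 2 + 0 + 2 + 0 + 0 = 9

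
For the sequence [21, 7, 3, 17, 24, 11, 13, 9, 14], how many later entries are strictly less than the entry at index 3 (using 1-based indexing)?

0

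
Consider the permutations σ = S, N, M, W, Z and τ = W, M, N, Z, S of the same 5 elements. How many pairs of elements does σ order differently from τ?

Assign each item its position (1..5) in the first ordering, then rewrite the second ordering as that position sequence:
positions: S→1, N→2, M→3, W→4, Z→5
second ordering as positions: [4, 3, 2, 5, 1]
Discordant pairs = inversions in this position sequence.
4: 3, 2, 1 → 3
3: 2, 1 → 2
2: 1 → 1
5: 1 → 1
1: 0
Total: 3 + 2 + 1 + 1 + 0 = 7

7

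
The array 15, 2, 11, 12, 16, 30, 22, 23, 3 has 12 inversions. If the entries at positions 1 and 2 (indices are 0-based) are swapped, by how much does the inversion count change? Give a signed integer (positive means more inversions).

+1

Positions 1 and 2 hold 2 and 11; after swapping, the array is [15, 11, 2, 12, 16, 30, 22, 23, 3].
For each element, count later entries that are smaller:
15 → 11, 2, 12, 3 → 4
11 → 2, 3 → 2
2 → none → 0
12 → 3 → 1
16 → 3 → 1
30 → 22, 23, 3 → 3
22 → 3 → 1
23 → 3 → 1
3 → none → 0
Sum: 4 + 2 + 0 + 1 + 1 + 3 + 1 + 1 + 0 = 13
Change: 13 − 12 = +1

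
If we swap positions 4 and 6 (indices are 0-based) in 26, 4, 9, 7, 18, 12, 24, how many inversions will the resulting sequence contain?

9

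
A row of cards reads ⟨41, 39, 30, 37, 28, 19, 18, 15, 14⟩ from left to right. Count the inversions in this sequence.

35

Sweep left to right; for each value list the smaller values that follow it:
41: 8
39: 7
30: 5
37: 5
28: 4
19: 3
18: 2
15: 1
14: 0
Sum: 8 + 7 + 5 + 5 + 4 + 3 + 2 + 1 + 0 = 35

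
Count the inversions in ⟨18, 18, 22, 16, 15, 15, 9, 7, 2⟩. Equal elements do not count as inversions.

32

Count, for each position, how many later elements it exceeds:
18 → 16, 15, 15, 9, 7, 2 → 6
18 → 16, 15, 15, 9, 7, 2 → 6
22 → 16, 15, 15, 9, 7, 2 → 6
16 → 15, 15, 9, 7, 2 → 5
15 → 9, 7, 2 → 3
15 → 9, 7, 2 → 3
9 → 7, 2 → 2
7 → 2 → 1
2 → none → 0
Sum: 6 + 6 + 6 + 5 + 3 + 3 + 2 + 1 + 0 = 32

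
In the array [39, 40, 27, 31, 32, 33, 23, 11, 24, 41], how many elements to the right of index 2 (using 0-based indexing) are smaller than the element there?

The element at index 2 is 27.
Elements after it: 31, 32, 33, 23, 11, 24, 41
Those smaller than 27: 23, 11, 24

3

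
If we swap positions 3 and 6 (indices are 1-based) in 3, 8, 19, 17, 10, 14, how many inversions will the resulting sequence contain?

There are 2 inversions.

Positions 3 and 6 hold 19 and 14; after swapping, the array is [3, 8, 14, 17, 10, 19].
Element-by-element contributions:
3 → none → 0
8 → none → 0
14 → 10 → 1
17 → 10 → 1
10 → none → 0
19 → none → 0
Sum: 0 + 0 + 1 + 1 + 0 + 0 = 2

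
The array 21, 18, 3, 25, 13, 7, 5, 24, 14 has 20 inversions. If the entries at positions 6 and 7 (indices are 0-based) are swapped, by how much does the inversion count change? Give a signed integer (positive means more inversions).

+1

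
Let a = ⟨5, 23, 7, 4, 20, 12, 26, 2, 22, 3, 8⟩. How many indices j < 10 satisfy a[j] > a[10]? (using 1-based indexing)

8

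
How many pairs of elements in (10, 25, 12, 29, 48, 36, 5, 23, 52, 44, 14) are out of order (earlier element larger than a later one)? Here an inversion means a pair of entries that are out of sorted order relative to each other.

21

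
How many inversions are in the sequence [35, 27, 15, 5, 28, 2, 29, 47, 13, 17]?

For each element, count later entries that are smaller:
35 → 27, 15, 5, 28, 2, 29, 13, 17 → 8
27 → 15, 5, 2, 13, 17 → 5
15 → 5, 2, 13 → 3
5 → 2 → 1
28 → 2, 13, 17 → 3
2 → none → 0
29 → 13, 17 → 2
47 → 13, 17 → 2
13 → none → 0
17 → none → 0
Sum: 8 + 5 + 3 + 1 + 3 + 0 + 2 + 2 + 0 + 0 = 24

24 inversions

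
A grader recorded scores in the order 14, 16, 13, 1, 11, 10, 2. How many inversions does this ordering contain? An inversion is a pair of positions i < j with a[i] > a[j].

17 out-of-order pairs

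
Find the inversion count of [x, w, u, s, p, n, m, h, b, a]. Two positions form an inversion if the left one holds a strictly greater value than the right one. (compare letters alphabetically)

Element-by-element contributions:
x → w, u, s, p, n, m, h, b, a → 9
w → u, s, p, n, m, h, b, a → 8
u → s, p, n, m, h, b, a → 7
s → p, n, m, h, b, a → 6
p → n, m, h, b, a → 5
n → m, h, b, a → 4
m → h, b, a → 3
h → b, a → 2
b → a → 1
a → none → 0
Sum: 9 + 8 + 7 + 6 + 5 + 4 + 3 + 2 + 1 + 0 = 45

Out-of-order pairs: 45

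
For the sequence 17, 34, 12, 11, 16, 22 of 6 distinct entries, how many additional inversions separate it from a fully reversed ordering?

7 inversions short

Maximum inversions for 6 distinct elements is C(6, 2) = 6·5/2 = 15.
Current inversions — for each element, count later smaller elements:
17: 3
34: 4
12: 1
11: 0
16: 0
22: 0
Current total: 3 + 4 + 1 + 0 + 0 + 0 = 8
Shortfall: 15 − 8 = 7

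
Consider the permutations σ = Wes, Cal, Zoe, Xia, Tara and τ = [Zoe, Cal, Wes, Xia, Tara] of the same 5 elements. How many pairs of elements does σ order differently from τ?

3 discordant pairs

Assign each item its position (1..5) in the first ordering, then rewrite the second ordering as that position sequence:
positions: Wes→1, Cal→2, Zoe→3, Xia→4, Tara→5
second ordering as positions: [3, 2, 1, 4, 5]
Discordant pairs = inversions in this position sequence.
3: 2, 1 → 2
2: 1 → 1
1: 0
4: 0
5: 0
Total: 2 + 1 + 0 + 0 + 0 = 3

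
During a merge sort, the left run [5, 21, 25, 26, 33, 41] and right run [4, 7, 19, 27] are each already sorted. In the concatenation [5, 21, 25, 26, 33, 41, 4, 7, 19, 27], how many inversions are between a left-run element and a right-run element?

There are 18 split inversions.

For each element r of the right run, count left-run elements greater than r:
r = 4: 5, 21, 25, 26, 33, 41 → 6
r = 7: 21, 25, 26, 33, 41 → 5
r = 19: 21, 25, 26, 33, 41 → 5
r = 27: 33, 41 → 2
Cross-inversions: 6 + 5 + 5 + 2 = 18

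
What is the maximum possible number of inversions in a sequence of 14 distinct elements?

91 inversions

The maximum occurs when the array is in strictly decreasing order: every one of the C(14, 2) pairs is inverted.
C(14, 2) = 14·13/2 = 91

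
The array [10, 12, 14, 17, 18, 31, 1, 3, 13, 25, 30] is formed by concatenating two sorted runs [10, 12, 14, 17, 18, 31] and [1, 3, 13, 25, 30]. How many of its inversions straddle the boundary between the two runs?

For each element r of the right run, count left-run elements greater than r:
r = 1: 10, 12, 14, 17, 18, 31 → 6
r = 3: 10, 12, 14, 17, 18, 31 → 6
r = 13: 14, 17, 18, 31 → 4
r = 25: 31 → 1
r = 30: 31 → 1
Cross-inversions: 6 + 6 + 4 + 1 + 1 = 18

18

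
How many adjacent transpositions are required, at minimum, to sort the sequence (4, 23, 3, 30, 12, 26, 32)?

5

Minimum adjacent swaps = number of inversions (each swap of adjacent out-of-order elements removes one inversion and no swap can remove more).
Count inversions — for each element, later elements that are smaller:
4: 3 → 1
23: 3, 12 → 2
3: none → 0
30: 12, 26 → 2
12: none → 0
26: none → 0
32: none → 0
Total inversions: 1 + 2 + 0 + 2 + 0 + 0 + 0 = 5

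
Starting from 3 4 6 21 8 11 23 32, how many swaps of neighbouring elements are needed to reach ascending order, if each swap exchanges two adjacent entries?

Minimum adjacent swaps = number of inversions (each swap of adjacent out-of-order elements removes one inversion and no swap can remove more).
Count inversions — for each element, later elements that are smaller:
3: none → 0
4: none → 0
6: none → 0
21: 8, 11 → 2
8: none → 0
11: none → 0
23: none → 0
32: none → 0
Total inversions: 0 + 0 + 0 + 2 + 0 + 0 + 0 + 0 = 2

2 adjacent swaps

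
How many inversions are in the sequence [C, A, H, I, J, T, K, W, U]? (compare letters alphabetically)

3

For each element, count later entries that are smaller:
C: 1
A: 0
H: 0
I: 0
J: 0
T: 1
K: 0
W: 1
U: 0
Sum: 1 + 0 + 0 + 0 + 0 + 1 + 0 + 1 + 0 = 3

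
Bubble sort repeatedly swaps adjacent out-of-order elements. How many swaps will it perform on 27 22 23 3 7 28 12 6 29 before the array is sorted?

Swaps: 18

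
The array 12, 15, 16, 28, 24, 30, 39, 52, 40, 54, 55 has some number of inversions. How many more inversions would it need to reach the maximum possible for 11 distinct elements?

53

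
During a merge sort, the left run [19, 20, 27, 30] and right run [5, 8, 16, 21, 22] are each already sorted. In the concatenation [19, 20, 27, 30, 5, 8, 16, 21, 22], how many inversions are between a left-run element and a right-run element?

16 cross-inversions

Count, for every r in R, how many entries of L exceed r:
r = 5: 19, 20, 27, 30 → 4
r = 8: 19, 20, 27, 30 → 4
r = 16: 19, 20, 27, 30 → 4
r = 21: 27, 30 → 2
r = 22: 27, 30 → 2
Cross-inversions: 4 + 4 + 4 + 2 + 2 = 16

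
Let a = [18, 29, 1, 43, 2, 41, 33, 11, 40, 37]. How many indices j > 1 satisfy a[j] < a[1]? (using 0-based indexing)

The element at index 1 is 29.
Elements after it: 1, 43, 2, 41, 33, 11, 40, 37
Those smaller than 29: 1, 2, 11

3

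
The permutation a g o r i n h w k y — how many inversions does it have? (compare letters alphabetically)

Sweep left to right; for each value list the smaller values that follow it:
a → none → 0
g → none → 0
o → i, n, h, k → 4
r → i, n, h, k → 4
i → h → 1
n → h, k → 2
h → none → 0
w → k → 1
k → none → 0
y → none → 0
Sum: 0 + 0 + 4 + 4 + 1 + 2 + 0 + 1 + 0 + 0 = 12

There are 12 inversions.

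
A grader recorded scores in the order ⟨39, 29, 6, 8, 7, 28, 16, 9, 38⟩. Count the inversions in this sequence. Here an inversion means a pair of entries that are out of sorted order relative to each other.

18

Sweep left to right; for each value list the smaller values that follow it:
39 → 29, 6, 8, 7, 28, 16, 9, 38 → 8
29 → 6, 8, 7, 28, 16, 9 → 6
6 → none → 0
8 → 7 → 1
7 → none → 0
28 → 16, 9 → 2
16 → 9 → 1
9 → none → 0
38 → none → 0
Sum: 8 + 6 + 0 + 1 + 0 + 2 + 1 + 0 + 0 = 18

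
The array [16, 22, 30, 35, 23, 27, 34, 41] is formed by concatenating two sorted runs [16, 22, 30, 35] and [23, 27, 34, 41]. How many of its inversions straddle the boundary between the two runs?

5

For each element r of the right run, count left-run elements greater than r:
r = 23: 30, 35 → 2
r = 27: 30, 35 → 2
r = 34: 35 → 1
r = 41: none → 0
Cross-inversions: 2 + 2 + 1 + 0 = 5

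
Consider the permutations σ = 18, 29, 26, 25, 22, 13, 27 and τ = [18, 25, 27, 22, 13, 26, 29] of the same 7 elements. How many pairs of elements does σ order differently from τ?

11 discordant pairs

Assign each item its position (1..7) in the first ordering, then rewrite the second ordering as that position sequence:
positions: 18→1, 29→2, 26→3, 25→4, 22→5, 13→6, 27→7
second ordering as positions: [1, 4, 7, 5, 6, 3, 2]
Discordant pairs = inversions in this position sequence.
1: 0
4: 3, 2 → 2
7: 5, 6, 3, 2 → 4
5: 3, 2 → 2
6: 3, 2 → 2
3: 2 → 1
2: 0
Total: 0 + 2 + 4 + 2 + 2 + 1 + 0 = 11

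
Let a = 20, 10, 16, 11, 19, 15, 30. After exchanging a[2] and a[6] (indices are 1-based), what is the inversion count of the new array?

11 inversions

Positions 2 and 6 hold 10 and 15; after swapping, the array is [20, 15, 16, 11, 19, 10, 30].
Sweep left to right; for each value list the smaller values that follow it:
20: 5
15: 2
16: 2
11: 1
19: 1
10: 0
30: 0
Sum: 5 + 2 + 2 + 1 + 1 + 0 + 0 = 11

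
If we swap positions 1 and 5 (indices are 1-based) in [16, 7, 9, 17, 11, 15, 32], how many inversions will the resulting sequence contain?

There are 5 inversions.

Positions 1 and 5 hold 16 and 11; after swapping, the array is [11, 7, 9, 17, 16, 15, 32].
Sweep left to right; for each value list the smaller values that follow it:
11 → 7, 9 → 2
7 → none → 0
9 → none → 0
17 → 16, 15 → 2
16 → 15 → 1
15 → none → 0
32 → none → 0
Sum: 2 + 0 + 0 + 2 + 1 + 0 + 0 = 5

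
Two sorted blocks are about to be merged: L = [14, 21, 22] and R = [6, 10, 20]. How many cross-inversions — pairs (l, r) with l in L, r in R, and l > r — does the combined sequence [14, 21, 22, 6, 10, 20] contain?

Count, for every r in R, how many entries of L exceed r:
r = 6: 14, 21, 22 → 3
r = 10: 14, 21, 22 → 3
r = 20: 21, 22 → 2
Cross-inversions: 3 + 3 + 2 = 8

8 split inversions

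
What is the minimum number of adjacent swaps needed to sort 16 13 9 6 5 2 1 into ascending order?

21 adjacent swaps

Each adjacent swap fixes exactly one inversion, so the minimum swap count equals the number of inversions.
Count inversions — for each element, later elements that are smaller:
16: 13, 9, 6, 5, 2, 1 → 6
13: 9, 6, 5, 2, 1 → 5
9: 6, 5, 2, 1 → 4
6: 5, 2, 1 → 3
5: 2, 1 → 2
2: 1 → 1
1: none → 0
Total inversions: 6 + 5 + 4 + 3 + 2 + 1 + 0 = 21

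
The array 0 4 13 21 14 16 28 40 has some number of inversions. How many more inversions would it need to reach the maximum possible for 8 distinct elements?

Maximum inversions for 8 distinct elements is C(8, 2) = 8·7/2 = 28.
Current inversions — for each element, count later smaller elements:
0: 0
4: 0
13: 0
21: 2
14: 0
16: 0
28: 0
40: 0
Current total: 0 + 0 + 0 + 2 + 0 + 0 + 0 + 0 = 2
Shortfall: 28 − 2 = 26

26 inversions short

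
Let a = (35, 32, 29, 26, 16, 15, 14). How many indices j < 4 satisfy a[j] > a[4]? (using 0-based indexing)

The element at index 4 is 16.
Elements before it: 35, 32, 29, 26
Those larger than 16: 35, 32, 29, 26

4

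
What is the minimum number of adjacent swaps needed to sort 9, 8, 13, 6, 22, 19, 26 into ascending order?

5 swaps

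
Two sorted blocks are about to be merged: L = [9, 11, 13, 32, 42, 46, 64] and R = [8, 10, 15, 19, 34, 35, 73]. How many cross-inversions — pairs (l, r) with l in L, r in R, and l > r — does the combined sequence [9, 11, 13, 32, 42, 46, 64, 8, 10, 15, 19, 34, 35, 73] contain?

Count, for every r in R, how many entries of L exceed r:
r = 8: 9, 11, 13, 32, 42, 46, 64 → 7
r = 10: 11, 13, 32, 42, 46, 64 → 6
r = 15: 32, 42, 46, 64 → 4
r = 19: 32, 42, 46, 64 → 4
r = 34: 42, 46, 64 → 3
r = 35: 42, 46, 64 → 3
r = 73: none → 0
Cross-inversions: 7 + 6 + 4 + 4 + 3 + 3 + 0 = 27

27 split inversions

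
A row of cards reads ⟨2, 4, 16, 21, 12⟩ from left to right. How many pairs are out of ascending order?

2

For each element, count later entries that are smaller:
2: 0
4: 0
16: 1
21: 1
12: 0
Sum: 0 + 0 + 1 + 1 + 0 = 2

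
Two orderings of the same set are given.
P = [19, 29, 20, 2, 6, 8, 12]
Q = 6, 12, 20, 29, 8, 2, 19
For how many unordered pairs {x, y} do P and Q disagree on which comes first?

Assign each item its position (1..7) in the first ordering, then rewrite the second ordering as that position sequence:
positions: 19→1, 29→2, 20→3, 2→4, 6→5, 8→6, 12→7
second ordering as positions: [5, 7, 3, 2, 6, 4, 1]
Discordant pairs = inversions in this position sequence.
5: 3, 2, 4, 1 → 4
7: 3, 2, 6, 4, 1 → 5
3: 2, 1 → 2
2: 1 → 1
6: 4, 1 → 2
4: 1 → 1
1: 0
Total: 4 + 5 + 2 + 1 + 2 + 1 + 0 = 15

15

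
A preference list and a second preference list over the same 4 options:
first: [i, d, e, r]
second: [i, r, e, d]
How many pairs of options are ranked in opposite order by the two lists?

3

Assign each item its position (1..4) in the first ordering, then rewrite the second ordering as that position sequence:
positions: i→1, d→2, e→3, r→4
second ordering as positions: [1, 4, 3, 2]
Discordant pairs = inversions in this position sequence.
1: 0
4: 3, 2 → 2
3: 2 → 1
2: 0
Total: 0 + 2 + 1 + 0 = 3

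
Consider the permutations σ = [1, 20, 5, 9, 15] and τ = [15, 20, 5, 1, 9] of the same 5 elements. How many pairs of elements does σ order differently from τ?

Assign each item its position (1..5) in the first ordering, then rewrite the second ordering as that position sequence:
positions: 1→1, 20→2, 5→3, 9→4, 15→5
second ordering as positions: [5, 2, 3, 1, 4]
Discordant pairs = inversions in this position sequence.
5: 2, 3, 1, 4 → 4
2: 1 → 1
3: 1 → 1
1: 0
4: 0
Total: 4 + 1 + 1 + 0 + 0 = 6

6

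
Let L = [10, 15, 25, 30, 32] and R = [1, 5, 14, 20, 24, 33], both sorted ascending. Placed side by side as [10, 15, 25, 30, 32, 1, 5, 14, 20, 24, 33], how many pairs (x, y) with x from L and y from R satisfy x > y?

Split inversions: 20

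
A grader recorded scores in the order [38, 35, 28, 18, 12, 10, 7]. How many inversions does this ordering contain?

Inversions: 21

For each element, count later entries that are smaller:
38 → 35, 28, 18, 12, 10, 7 → 6
35 → 28, 18, 12, 10, 7 → 5
28 → 18, 12, 10, 7 → 4
18 → 12, 10, 7 → 3
12 → 10, 7 → 2
10 → 7 → 1
7 → none → 0
Sum: 6 + 5 + 4 + 3 + 2 + 1 + 0 = 21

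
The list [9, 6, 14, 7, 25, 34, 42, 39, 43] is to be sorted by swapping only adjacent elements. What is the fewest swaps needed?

4 adjacent swaps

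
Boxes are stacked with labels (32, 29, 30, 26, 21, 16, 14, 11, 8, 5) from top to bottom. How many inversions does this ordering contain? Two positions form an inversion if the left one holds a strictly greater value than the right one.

There are 44 inversions.

Sweep left to right; for each value list the smaller values that follow it:
32: 9
29: 7
30: 7
26: 6
21: 5
16: 4
14: 3
11: 2
8: 1
5: 0
Sum: 9 + 7 + 7 + 6 + 5 + 4 + 3 + 2 + 1 + 0 = 44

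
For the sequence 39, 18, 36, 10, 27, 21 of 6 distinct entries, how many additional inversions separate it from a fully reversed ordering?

Maximum inversions for 6 distinct elements is C(6, 2) = 6·5/2 = 15.
Current inversions — for each element, count later smaller elements:
39: 5
18: 1
36: 3
10: 0
27: 1
21: 0
Current total: 5 + 1 + 3 + 0 + 1 + 0 = 10
Shortfall: 15 − 10 = 5

5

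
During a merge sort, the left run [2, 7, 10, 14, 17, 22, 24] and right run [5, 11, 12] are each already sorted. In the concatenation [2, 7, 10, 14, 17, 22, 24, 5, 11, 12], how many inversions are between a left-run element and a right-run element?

14 split inversions

Count, for every r in R, how many entries of L exceed r:
r = 5: 7, 10, 14, 17, 22, 24 → 6
r = 11: 14, 17, 22, 24 → 4
r = 12: 14, 17, 22, 24 → 4
Cross-inversions: 6 + 4 + 4 = 14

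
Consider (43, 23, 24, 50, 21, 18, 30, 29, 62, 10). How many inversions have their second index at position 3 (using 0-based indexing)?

The element at index 3 is 50.
Elements before it: 43, 23, 24
None of them are larger than 50.

0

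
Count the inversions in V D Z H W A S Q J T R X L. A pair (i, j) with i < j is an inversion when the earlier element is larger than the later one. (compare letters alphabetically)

For each element, count later entries that are smaller:
V: 9
D: 1
Z: 10
H: 1
W: 7
A: 0
S: 4
Q: 2
J: 0
T: 2
R: 1
X: 1
L: 0
Sum: 9 + 1 + 10 + 1 + 7 + 0 + 4 + 2 + 0 + 2 + 1 + 1 + 0 = 38

38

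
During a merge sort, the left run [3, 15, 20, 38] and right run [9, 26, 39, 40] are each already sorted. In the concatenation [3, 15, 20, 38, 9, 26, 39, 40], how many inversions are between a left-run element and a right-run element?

4 split inversions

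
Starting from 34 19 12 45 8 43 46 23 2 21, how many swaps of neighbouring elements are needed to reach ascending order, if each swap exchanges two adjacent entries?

25

Minimum adjacent swaps = number of inversions (each swap of adjacent out-of-order elements removes one inversion and no swap can remove more).
Count inversions — for each element, later elements that are smaller:
34: 19, 12, 8, 23, 2, 21 → 6
19: 12, 8, 2 → 3
12: 8, 2 → 2
45: 8, 43, 23, 2, 21 → 5
8: 2 → 1
43: 23, 2, 21 → 3
46: 23, 2, 21 → 3
23: 2, 21 → 2
2: none → 0
21: none → 0
Total inversions: 6 + 3 + 2 + 5 + 1 + 3 + 3 + 2 + 0 + 0 = 25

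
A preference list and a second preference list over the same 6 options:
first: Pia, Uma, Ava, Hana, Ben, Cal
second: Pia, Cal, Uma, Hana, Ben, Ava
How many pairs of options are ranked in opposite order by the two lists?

Assign each item its position (1..6) in the first ordering, then rewrite the second ordering as that position sequence:
positions: Pia→1, Uma→2, Ava→3, Hana→4, Ben→5, Cal→6
second ordering as positions: [1, 6, 2, 4, 5, 3]
Discordant pairs = inversions in this position sequence.
1: 0
6: 2, 4, 5, 3 → 4
2: 0
4: 3 → 1
5: 3 → 1
3: 0
Total: 0 + 4 + 0 + 1 + 1 + 0 = 6

6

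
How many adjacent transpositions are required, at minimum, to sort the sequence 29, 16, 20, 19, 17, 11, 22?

Minimum adjacent swaps = number of inversions (each swap of adjacent out-of-order elements removes one inversion and no swap can remove more).
Count inversions — for each element, later elements that are smaller:
29: 16, 20, 19, 17, 11, 22 → 6
16: 11 → 1
20: 19, 17, 11 → 3
19: 17, 11 → 2
17: 11 → 1
11: none → 0
22: none → 0
Total inversions: 6 + 1 + 3 + 2 + 1 + 0 + 0 = 13

13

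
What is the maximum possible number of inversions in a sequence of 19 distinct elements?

Inversions: 171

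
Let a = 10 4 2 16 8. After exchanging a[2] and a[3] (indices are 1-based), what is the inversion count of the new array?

Positions 2 and 3 hold 4 and 2; after swapping, the array is [10, 2, 4, 16, 8].
Element-by-element contributions:
10: 3
2: 0
4: 0
16: 1
8: 0
Sum: 3 + 0 + 0 + 1 + 0 = 4

4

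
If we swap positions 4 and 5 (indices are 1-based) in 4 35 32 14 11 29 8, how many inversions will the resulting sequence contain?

12

Positions 4 and 5 hold 14 and 11; after swapping, the array is [4, 35, 32, 11, 14, 29, 8].
Sweep left to right; for each value list the smaller values that follow it:
4 → none → 0
35 → 32, 11, 14, 29, 8 → 5
32 → 11, 14, 29, 8 → 4
11 → 8 → 1
14 → 8 → 1
29 → 8 → 1
8 → none → 0
Sum: 0 + 5 + 4 + 1 + 1 + 1 + 0 = 12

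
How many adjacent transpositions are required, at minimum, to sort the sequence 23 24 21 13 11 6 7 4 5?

Minimum adjacent swaps = number of inversions (each swap of adjacent out-of-order elements removes one inversion and no swap can remove more).
Count inversions — for each element, later elements that are smaller:
23: 21, 13, 11, 6, 7, 4, 5 → 7
24: 21, 13, 11, 6, 7, 4, 5 → 7
21: 13, 11, 6, 7, 4, 5 → 6
13: 11, 6, 7, 4, 5 → 5
11: 6, 7, 4, 5 → 4
6: 4, 5 → 2
7: 4, 5 → 2
4: none → 0
5: none → 0
Total inversions: 7 + 7 + 6 + 5 + 4 + 2 + 2 + 0 + 0 = 33

There are 33 adjacent swaps.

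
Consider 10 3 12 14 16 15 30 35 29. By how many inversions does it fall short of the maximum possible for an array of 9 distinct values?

Maximum inversions for 9 distinct elements is C(9, 2) = 9·8/2 = 36.
Current inversions — for each element, count later smaller elements:
10: 1
3: 0
12: 0
14: 0
16: 1
15: 0
30: 1
35: 1
29: 0
Current total: 1 + 0 + 0 + 0 + 1 + 0 + 1 + 1 + 0 = 4
Shortfall: 36 − 4 = 32

32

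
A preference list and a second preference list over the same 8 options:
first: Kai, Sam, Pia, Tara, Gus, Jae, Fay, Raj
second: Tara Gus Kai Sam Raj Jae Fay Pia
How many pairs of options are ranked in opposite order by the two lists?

Pairs: 11

Assign each item its position (1..8) in the first ordering, then rewrite the second ordering as that position sequence:
positions: Kai→1, Sam→2, Pia→3, Tara→4, Gus→5, Jae→6, Fay→7, Raj→8
second ordering as positions: [4, 5, 1, 2, 8, 6, 7, 3]
Discordant pairs = inversions in this position sequence.
4: 1, 2, 3 → 3
5: 1, 2, 3 → 3
1: 0
2: 0
8: 6, 7, 3 → 3
6: 3 → 1
7: 3 → 1
3: 0
Total: 3 + 3 + 0 + 0 + 3 + 1 + 1 + 0 = 11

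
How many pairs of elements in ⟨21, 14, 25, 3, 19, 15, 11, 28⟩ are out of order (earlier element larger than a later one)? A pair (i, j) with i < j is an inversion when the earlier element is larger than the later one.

14

Count, for each position, how many later elements it exceeds:
21 → 14, 3, 19, 15, 11 → 5
14 → 3, 11 → 2
25 → 3, 19, 15, 11 → 4
3 → none → 0
19 → 15, 11 → 2
15 → 11 → 1
11 → none → 0
28 → none → 0
Sum: 5 + 2 + 4 + 0 + 2 + 1 + 0 + 0 = 14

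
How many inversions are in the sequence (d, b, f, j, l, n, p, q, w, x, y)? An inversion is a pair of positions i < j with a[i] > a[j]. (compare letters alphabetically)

Sweep left to right; for each value list the smaller values that follow it:
d: 1
b: 0
f: 0
j: 0
l: 0
n: 0
p: 0
q: 0
w: 0
x: 0
y: 0
Sum: 1 + 0 + 0 + 0 + 0 + 0 + 0 + 0 + 0 + 0 + 0 = 1

1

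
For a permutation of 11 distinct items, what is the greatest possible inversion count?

55

The maximum occurs when the array is in strictly decreasing order: every one of the C(11, 2) pairs is inverted.
C(11, 2) = 11·10/2 = 55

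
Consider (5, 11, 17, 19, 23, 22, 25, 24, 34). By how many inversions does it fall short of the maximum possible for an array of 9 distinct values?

Maximum inversions for 9 distinct elements is C(9, 2) = 9·8/2 = 36.
Current inversions — for each element, count later smaller elements:
5: 0
11: 0
17: 0
19: 0
23: 1
22: 0
25: 1
24: 0
34: 0
Current total: 0 + 0 + 0 + 0 + 1 + 0 + 1 + 0 + 0 = 2
Shortfall: 36 − 2 = 34

34 inversions short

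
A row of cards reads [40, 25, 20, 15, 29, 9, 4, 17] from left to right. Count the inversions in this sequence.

There are 22 inversions.

Sweep left to right; for each value list the smaller values that follow it:
40 → 25, 20, 15, 29, 9, 4, 17 → 7
25 → 20, 15, 9, 4, 17 → 5
20 → 15, 9, 4, 17 → 4
15 → 9, 4 → 2
29 → 9, 4, 17 → 3
9 → 4 → 1
4 → none → 0
17 → none → 0
Sum: 7 + 5 + 4 + 2 + 3 + 1 + 0 + 0 = 22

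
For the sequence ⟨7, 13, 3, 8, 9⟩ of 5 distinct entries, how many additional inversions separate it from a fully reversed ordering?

6 inversions short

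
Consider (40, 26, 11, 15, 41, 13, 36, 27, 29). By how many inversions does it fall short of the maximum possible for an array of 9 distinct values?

Maximum inversions for 9 distinct elements is C(9, 2) = 9·8/2 = 36.
Current inversions — for each element, count later smaller elements:
40: 7
26: 3
11: 0
15: 1
41: 4
13: 0
36: 2
27: 0
29: 0
Current total: 7 + 3 + 0 + 1 + 4 + 0 + 2 + 0 + 0 = 17
Shortfall: 36 − 17 = 19

19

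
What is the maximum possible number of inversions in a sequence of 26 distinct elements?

There are 325 inversions.

A reversed (strictly descending) arrangement makes every pair an inversion, giving C(26, 2) inversions.
C(26, 2) = 26·25/2 = 325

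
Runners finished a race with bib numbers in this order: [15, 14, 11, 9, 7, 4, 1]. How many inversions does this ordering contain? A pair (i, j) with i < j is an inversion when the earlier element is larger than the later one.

For each element, count later entries that are smaller:
15: 6
14: 5
11: 4
9: 3
7: 2
4: 1
1: 0
Sum: 6 + 5 + 4 + 3 + 2 + 1 + 0 = 21

Inversions: 21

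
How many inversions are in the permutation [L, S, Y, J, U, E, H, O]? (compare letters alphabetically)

17

Count, for each position, how many later elements it exceeds:
L: 3
S: 4
Y: 5
J: 2
U: 3
E: 0
H: 0
O: 0
Sum: 3 + 4 + 5 + 2 + 3 + 0 + 0 + 0 = 17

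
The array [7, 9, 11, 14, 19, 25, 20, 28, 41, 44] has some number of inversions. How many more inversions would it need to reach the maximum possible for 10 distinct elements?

Maximum inversions for 10 distinct elements is C(10, 2) = 10·9/2 = 45.
Current inversions — for each element, count later smaller elements:
7: 0
9: 0
11: 0
14: 0
19: 0
25: 1
20: 0
28: 0
41: 0
44: 0
Current total: 0 + 0 + 0 + 0 + 0 + 1 + 0 + 0 + 0 + 0 = 1
Shortfall: 45 − 1 = 44

44 inversions short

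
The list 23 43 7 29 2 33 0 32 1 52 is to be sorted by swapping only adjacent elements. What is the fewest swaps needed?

Minimum adjacent swaps = number of inversions (each swap of adjacent out-of-order elements removes one inversion and no swap can remove more).
Count inversions — for each element, later elements that are smaller:
23: 7, 2, 0, 1 → 4
43: 7, 29, 2, 33, 0, 32, 1 → 7
7: 2, 0, 1 → 3
29: 2, 0, 1 → 3
2: 0, 1 → 2
33: 0, 32, 1 → 3
0: none → 0
32: 1 → 1
1: none → 0
52: none → 0
Total inversions: 4 + 7 + 3 + 3 + 2 + 3 + 0 + 1 + 0 + 0 = 23

Adjacent swaps: 23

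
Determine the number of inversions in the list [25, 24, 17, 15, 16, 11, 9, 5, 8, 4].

43 inversions

Count, for each position, how many later elements it exceeds:
25: 9
24: 8
17: 7
15: 5
16: 5
11: 4
9: 3
5: 1
8: 1
4: 0
Sum: 9 + 8 + 7 + 5 + 5 + 4 + 3 + 1 + 1 + 0 = 43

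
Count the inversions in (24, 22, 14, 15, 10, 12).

Sweep left to right; for each value list the smaller values that follow it:
24 → 22, 14, 15, 10, 12 → 5
22 → 14, 15, 10, 12 → 4
14 → 10, 12 → 2
15 → 10, 12 → 2
10 → none → 0
12 → none → 0
Sum: 5 + 4 + 2 + 2 + 0 + 0 = 13

13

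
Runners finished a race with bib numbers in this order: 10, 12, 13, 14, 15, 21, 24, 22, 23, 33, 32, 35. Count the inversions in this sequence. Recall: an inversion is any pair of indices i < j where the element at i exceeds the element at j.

3

Sweep left to right; for each value list the smaller values that follow it:
10 → none → 0
12 → none → 0
13 → none → 0
14 → none → 0
15 → none → 0
21 → none → 0
24 → 22, 23 → 2
22 → none → 0
23 → none → 0
33 → 32 → 1
32 → none → 0
35 → none → 0
Sum: 0 + 0 + 0 + 0 + 0 + 0 + 2 + 0 + 0 + 1 + 0 + 0 = 3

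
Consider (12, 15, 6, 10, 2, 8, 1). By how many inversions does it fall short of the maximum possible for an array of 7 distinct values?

Maximum inversions for 7 distinct elements is C(7, 2) = 7·6/2 = 21.
Current inversions — for each element, count later smaller elements:
12: 5
15: 5
6: 2
10: 3
2: 1
8: 1
1: 0
Current total: 5 + 5 + 2 + 3 + 1 + 1 + 0 = 17
Shortfall: 21 − 17 = 4

4 inversions short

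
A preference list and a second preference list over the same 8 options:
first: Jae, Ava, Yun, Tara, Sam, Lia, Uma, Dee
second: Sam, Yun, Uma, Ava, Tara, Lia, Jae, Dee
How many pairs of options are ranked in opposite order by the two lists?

Assign each item its position (1..8) in the first ordering, then rewrite the second ordering as that position sequence:
positions: Jae→1, Ava→2, Yun→3, Tara→4, Sam→5, Lia→6, Uma→7, Dee→8
second ordering as positions: [5, 3, 7, 2, 4, 6, 1, 8]
Discordant pairs = inversions in this position sequence.
5: 3, 2, 4, 1 → 4
3: 2, 1 → 2
7: 2, 4, 6, 1 → 4
2: 1 → 1
4: 1 → 1
6: 1 → 1
1: 0
8: 0
Total: 4 + 2 + 4 + 1 + 1 + 1 + 0 + 0 = 13

13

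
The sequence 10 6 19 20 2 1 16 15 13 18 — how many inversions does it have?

21 inversions

For each element, count later entries that are smaller:
10 → 6, 2, 1 → 3
6 → 2, 1 → 2
19 → 2, 1, 16, 15, 13, 18 → 6
20 → 2, 1, 16, 15, 13, 18 → 6
2 → 1 → 1
1 → none → 0
16 → 15, 13 → 2
15 → 13 → 1
13 → none → 0
18 → none → 0
Sum: 3 + 2 + 6 + 6 + 1 + 0 + 2 + 1 + 0 + 0 = 21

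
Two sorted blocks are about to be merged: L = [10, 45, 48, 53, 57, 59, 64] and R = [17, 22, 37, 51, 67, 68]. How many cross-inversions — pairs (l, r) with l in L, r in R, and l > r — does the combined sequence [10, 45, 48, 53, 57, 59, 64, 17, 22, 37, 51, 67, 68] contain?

22 split inversions

Take each right-half value and tally the left-half values above it:
r = 17: 45, 48, 53, 57, 59, 64 → 6
r = 22: 45, 48, 53, 57, 59, 64 → 6
r = 37: 45, 48, 53, 57, 59, 64 → 6
r = 51: 53, 57, 59, 64 → 4
r = 67: none → 0
r = 68: none → 0
Cross-inversions: 6 + 6 + 6 + 4 + 0 + 0 = 22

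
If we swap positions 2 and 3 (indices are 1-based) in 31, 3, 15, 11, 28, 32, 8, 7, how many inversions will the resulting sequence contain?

17 inversions

Positions 2 and 3 hold 3 and 15; after swapping, the array is [31, 15, 3, 11, 28, 32, 8, 7].
For each element, count later entries that are smaller:
31: 6
15: 4
3: 0
11: 2
28: 2
32: 2
8: 1
7: 0
Sum: 6 + 4 + 0 + 2 + 2 + 2 + 1 + 0 = 17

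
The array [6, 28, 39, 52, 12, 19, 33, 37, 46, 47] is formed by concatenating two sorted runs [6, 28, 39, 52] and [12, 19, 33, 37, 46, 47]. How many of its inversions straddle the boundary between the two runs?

Take each right-half value and tally the left-half values above it:
r = 12: 28, 39, 52 → 3
r = 19: 28, 39, 52 → 3
r = 33: 39, 52 → 2
r = 37: 39, 52 → 2
r = 46: 52 → 1
r = 47: 52 → 1
Cross-inversions: 3 + 3 + 2 + 2 + 1 + 1 = 12

There are 12 split inversions.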